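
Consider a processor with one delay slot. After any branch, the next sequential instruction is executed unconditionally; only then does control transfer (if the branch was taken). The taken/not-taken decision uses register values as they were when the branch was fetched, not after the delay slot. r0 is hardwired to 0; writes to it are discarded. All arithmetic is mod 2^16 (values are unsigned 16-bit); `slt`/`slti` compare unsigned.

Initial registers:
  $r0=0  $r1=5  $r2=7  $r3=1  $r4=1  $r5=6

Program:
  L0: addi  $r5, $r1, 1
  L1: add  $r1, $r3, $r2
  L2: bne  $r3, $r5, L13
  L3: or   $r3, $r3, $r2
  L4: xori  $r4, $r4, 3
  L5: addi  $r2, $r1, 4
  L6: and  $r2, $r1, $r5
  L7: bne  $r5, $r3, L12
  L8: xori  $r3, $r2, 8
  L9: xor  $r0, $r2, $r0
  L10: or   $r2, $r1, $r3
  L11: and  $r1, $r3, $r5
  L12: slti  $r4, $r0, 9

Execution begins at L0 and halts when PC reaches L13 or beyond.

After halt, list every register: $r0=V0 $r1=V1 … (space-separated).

$r0=0 $r1=8 $r2=7 $r3=7 $r4=1 $r5=6

  step pc=0: addi  $r5, $r1, 1  regs=(0,5,7,1,1,6)
  step pc=1: add  $r1, $r3, $r2  regs=(0,8,7,1,1,6)
  step pc=2: bne  $r3, $r5, L13  cond=T  regs=(0,8,7,1,1,6)
  step pc=3: or   $r3, $r3, $r2  regs=(0,8,7,7,1,6)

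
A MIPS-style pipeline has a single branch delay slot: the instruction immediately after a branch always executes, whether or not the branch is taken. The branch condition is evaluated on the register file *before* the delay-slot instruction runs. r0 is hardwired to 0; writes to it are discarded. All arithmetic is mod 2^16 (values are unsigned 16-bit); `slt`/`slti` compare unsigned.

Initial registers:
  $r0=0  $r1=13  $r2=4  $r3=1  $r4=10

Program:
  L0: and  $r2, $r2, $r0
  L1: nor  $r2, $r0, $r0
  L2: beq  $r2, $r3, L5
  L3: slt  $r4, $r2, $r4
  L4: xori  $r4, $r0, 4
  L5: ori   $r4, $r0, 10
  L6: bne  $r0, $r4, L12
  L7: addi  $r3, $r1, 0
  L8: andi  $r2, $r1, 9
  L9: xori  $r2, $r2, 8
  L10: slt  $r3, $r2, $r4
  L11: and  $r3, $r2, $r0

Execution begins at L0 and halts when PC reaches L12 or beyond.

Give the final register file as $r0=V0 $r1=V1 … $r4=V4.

$r0=0 $r1=13 $r2=65535 $r3=13 $r4=10

PC=0  and  $r2, $r2, $r0     | $r0=0 $r1=13 $r2=0 $r3=1 $r4=10
PC=1  nor  $r2, $r0, $r0     | $r0=0 $r1=13 $r2=65535 $r3=1 $r4=10
PC=2  beq  $r2, $r3, L5      | $r0=0 $r1=13 $r2=65535 $r3=1 $r4=10  [not taken]
PC=3  slt  $r4, $r2, $r4     | $r0=0 $r1=13 $r2=65535 $r3=1 $r4=0
PC=4  xori  $r4, $r0, 4      | $r0=0 $r1=13 $r2=65535 $r3=1 $r4=4
PC=5  ori   $r4, $r0, 10     | $r0=0 $r1=13 $r2=65535 $r3=1 $r4=10
PC=6  bne  $r0, $r4, L12     | $r0=0 $r1=13 $r2=65535 $r3=1 $r4=10  [TAKEN]
PC=7  addi  $r3, $r1, 0      | $r0=0 $r1=13 $r2=65535 $r3=13 $r4=10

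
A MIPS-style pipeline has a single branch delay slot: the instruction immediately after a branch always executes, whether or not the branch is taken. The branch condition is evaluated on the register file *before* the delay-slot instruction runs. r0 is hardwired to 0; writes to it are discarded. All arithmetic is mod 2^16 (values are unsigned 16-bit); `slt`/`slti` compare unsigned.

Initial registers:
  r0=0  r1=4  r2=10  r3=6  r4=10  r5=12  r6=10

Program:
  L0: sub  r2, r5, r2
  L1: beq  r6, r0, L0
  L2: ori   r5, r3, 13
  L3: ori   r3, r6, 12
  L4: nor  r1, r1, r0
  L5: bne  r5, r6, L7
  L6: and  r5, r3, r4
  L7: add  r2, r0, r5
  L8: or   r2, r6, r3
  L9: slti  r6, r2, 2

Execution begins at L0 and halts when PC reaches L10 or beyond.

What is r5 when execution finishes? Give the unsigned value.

10

PC=0  sub  r2, r5, r2        | r0=0 r1=4 r2=2 r3=6 r4=10 r5=12 r6=10
PC=1  beq  r6, r0, L0        | r0=0 r1=4 r2=2 r3=6 r4=10 r5=12 r6=10  [not taken]
PC=2  ori   r5, r3, 13       | r0=0 r1=4 r2=2 r3=6 r4=10 r5=15 r6=10
PC=3  ori   r3, r6, 12       | r0=0 r1=4 r2=2 r3=14 r4=10 r5=15 r6=10
PC=4  nor  r1, r1, r0        | r0=0 r1=65531 r2=2 r3=14 r4=10 r5=15 r6=10
PC=5  bne  r5, r6, L7        | r0=0 r1=65531 r2=2 r3=14 r4=10 r5=15 r6=10  [TAKEN]
PC=6  and  r5, r3, r4        | r0=0 r1=65531 r2=2 r3=14 r4=10 r5=10 r6=10
PC=7  add  r2, r0, r5        | r0=0 r1=65531 r2=10 r3=14 r4=10 r5=10 r6=10
PC=8  or   r2, r6, r3        | r0=0 r1=65531 r2=14 r3=14 r4=10 r5=10 r6=10
PC=9  slti  r6, r2, 2        | r0=0 r1=65531 r2=14 r3=14 r4=10 r5=10 r6=0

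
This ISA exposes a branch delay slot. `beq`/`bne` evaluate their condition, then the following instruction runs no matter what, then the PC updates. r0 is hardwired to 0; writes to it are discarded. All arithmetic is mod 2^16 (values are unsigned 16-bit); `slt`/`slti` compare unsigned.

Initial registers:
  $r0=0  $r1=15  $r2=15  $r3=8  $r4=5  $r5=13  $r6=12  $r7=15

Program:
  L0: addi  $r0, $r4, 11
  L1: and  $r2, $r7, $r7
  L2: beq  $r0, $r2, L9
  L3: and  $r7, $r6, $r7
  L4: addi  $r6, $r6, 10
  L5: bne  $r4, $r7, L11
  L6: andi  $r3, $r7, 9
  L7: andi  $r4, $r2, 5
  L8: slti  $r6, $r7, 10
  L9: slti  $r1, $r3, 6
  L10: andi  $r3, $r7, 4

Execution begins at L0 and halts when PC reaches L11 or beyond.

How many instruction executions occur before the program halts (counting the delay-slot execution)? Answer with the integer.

PC=0  addi  $r0, $r4, 11     | $r0=0 $r1=15 $r2=15 $r3=8 $r4=5 $r5=13 $r6=12 $r7=15
PC=1  and  $r2, $r7, $r7     | $r0=0 $r1=15 $r2=15 $r3=8 $r4=5 $r5=13 $r6=12 $r7=15
PC=2  beq  $r0, $r2, L9      | $r0=0 $r1=15 $r2=15 $r3=8 $r4=5 $r5=13 $r6=12 $r7=15  [not taken]
PC=3  and  $r7, $r6, $r7     | $r0=0 $r1=15 $r2=15 $r3=8 $r4=5 $r5=13 $r6=12 $r7=12
PC=4  addi  $r6, $r6, 10     | $r0=0 $r1=15 $r2=15 $r3=8 $r4=5 $r5=13 $r6=22 $r7=12
PC=5  bne  $r4, $r7, L11     | $r0=0 $r1=15 $r2=15 $r3=8 $r4=5 $r5=13 $r6=22 $r7=12  [TAKEN]
PC=6  andi  $r3, $r7, 9      | $r0=0 $r1=15 $r2=15 $r3=8 $r4=5 $r5=13 $r6=22 $r7=12

7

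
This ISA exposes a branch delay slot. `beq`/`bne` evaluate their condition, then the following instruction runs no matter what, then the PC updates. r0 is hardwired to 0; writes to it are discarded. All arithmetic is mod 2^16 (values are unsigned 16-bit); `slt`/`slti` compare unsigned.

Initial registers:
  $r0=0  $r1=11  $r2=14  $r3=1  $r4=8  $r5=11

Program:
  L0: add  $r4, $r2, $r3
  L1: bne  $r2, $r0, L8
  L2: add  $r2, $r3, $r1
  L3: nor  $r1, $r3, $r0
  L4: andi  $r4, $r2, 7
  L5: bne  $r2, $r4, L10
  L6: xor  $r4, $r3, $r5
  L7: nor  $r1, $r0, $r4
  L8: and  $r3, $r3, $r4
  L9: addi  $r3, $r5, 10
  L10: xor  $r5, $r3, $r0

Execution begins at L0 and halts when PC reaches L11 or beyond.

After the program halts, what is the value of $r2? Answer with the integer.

12

#0 add  $r4, $r2, $r3 ; 0/11/14/1/15/11
#1 bne  $r2, $r0, L8 ; 0/11/14/1/15/11 ; →target
#2 add  $r2, $r3, $r1 ; 0/11/12/1/15/11
#8 and  $r3, $r3, $r4 ; 0/11/12/1/15/11
#9 addi  $r3, $r5, 10 ; 0/11/12/21/15/11
#10 xor  $r5, $r3, $r0 ; 0/11/12/21/15/21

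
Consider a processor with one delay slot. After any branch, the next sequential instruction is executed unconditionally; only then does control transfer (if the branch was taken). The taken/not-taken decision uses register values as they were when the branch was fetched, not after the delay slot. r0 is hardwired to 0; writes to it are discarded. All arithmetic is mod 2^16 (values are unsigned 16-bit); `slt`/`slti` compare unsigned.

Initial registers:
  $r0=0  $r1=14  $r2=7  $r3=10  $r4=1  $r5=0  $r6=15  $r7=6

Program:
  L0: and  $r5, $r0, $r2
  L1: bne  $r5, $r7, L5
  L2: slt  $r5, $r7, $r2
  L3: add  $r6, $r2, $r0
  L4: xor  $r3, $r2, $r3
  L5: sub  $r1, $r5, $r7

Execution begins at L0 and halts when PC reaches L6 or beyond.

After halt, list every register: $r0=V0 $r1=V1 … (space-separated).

$r0=0 $r1=65531 $r2=7 $r3=10 $r4=1 $r5=1 $r6=15 $r7=6

#0 and  $r5, $r0, $r2 ; 0/14/7/10/1/0/15/6
#1 bne  $r5, $r7, L5 ; 0/14/7/10/1/0/15/6 ; →target
#2 slt  $r5, $r7, $r2 ; 0/14/7/10/1/1/15/6
#5 sub  $r1, $r5, $r7 ; 0/65531/7/10/1/1/15/6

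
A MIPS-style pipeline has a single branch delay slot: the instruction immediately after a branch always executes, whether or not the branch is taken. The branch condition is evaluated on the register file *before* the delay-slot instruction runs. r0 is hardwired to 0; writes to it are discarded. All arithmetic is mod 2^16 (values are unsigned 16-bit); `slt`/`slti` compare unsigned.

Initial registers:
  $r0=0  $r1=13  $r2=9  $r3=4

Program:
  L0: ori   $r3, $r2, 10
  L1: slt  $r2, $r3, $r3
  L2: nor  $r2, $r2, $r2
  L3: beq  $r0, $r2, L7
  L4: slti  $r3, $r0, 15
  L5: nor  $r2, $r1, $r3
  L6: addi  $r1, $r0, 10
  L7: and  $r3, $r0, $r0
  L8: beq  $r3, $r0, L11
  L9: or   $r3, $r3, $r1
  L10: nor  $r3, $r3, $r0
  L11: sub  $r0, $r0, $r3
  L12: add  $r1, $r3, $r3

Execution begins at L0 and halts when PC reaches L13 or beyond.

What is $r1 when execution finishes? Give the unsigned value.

[0] ori   $r3, $r2, 10  →  {$r0:0, $r1:13, $r2:9, $r3:11}
[1] slt  $r2, $r3, $r3  →  {$r0:0, $r1:13, $r2:0, $r3:11}
[2] nor  $r2, $r2, $r2  →  {$r0:0, $r1:13, $r2:65535, $r3:11}
[3] beq  $r0, $r2, L7  →  {$r0:0, $r1:13, $r2:65535, $r3:11}  ⟨branch fallthrough⟩
[4] slti  $r3, $r0, 15  →  {$r0:0, $r1:13, $r2:65535, $r3:1}
[5] nor  $r2, $r1, $r3  →  {$r0:0, $r1:13, $r2:65522, $r3:1}
[6] addi  $r1, $r0, 10  →  {$r0:0, $r1:10, $r2:65522, $r3:1}
[7] and  $r3, $r0, $r0  →  {$r0:0, $r1:10, $r2:65522, $r3:0}
[8] beq  $r3, $r0, L11  →  {$r0:0, $r1:10, $r2:65522, $r3:0}  ⟨branch taken⟩
[9] or   $r3, $r3, $r1  →  {$r0:0, $r1:10, $r2:65522, $r3:10}
[11] sub  $r0, $r0, $r3  →  {$r0:0, $r1:10, $r2:65522, $r3:10}
[12] add  $r1, $r3, $r3  →  {$r0:0, $r1:20, $r2:65522, $r3:10}

20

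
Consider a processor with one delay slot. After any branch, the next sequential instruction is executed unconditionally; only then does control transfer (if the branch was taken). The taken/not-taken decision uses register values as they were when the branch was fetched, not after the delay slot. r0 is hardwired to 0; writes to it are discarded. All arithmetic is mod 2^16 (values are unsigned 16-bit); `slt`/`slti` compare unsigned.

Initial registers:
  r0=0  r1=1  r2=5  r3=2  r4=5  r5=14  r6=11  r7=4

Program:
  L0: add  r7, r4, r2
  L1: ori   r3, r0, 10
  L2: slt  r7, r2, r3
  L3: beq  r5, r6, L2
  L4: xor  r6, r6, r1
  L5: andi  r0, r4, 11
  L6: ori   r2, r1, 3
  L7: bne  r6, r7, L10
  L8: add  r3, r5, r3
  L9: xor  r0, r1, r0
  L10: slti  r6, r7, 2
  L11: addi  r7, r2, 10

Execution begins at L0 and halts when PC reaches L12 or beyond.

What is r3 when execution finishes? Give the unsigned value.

  step pc=0: add  r7, r4, r2  regs=(0,1,5,2,5,14,11,10)
  step pc=1: ori   r3, r0, 10  regs=(0,1,5,10,5,14,11,10)
  step pc=2: slt  r7, r2, r3  regs=(0,1,5,10,5,14,11,1)
  step pc=3: beq  r5, r6, L2  cond=F  regs=(0,1,5,10,5,14,11,1)
  step pc=4: xor  r6, r6, r1  regs=(0,1,5,10,5,14,10,1)
  step pc=5: andi  r0, r4, 11  regs=(0,1,5,10,5,14,10,1)
  step pc=6: ori   r2, r1, 3  regs=(0,1,3,10,5,14,10,1)
  step pc=7: bne  r6, r7, L10  cond=T  regs=(0,1,3,10,5,14,10,1)
  step pc=8: add  r3, r5, r3  regs=(0,1,3,24,5,14,10,1)
  step pc=10: slti  r6, r7, 2  regs=(0,1,3,24,5,14,1,1)
  step pc=11: addi  r7, r2, 10  regs=(0,1,3,24,5,14,1,13)

24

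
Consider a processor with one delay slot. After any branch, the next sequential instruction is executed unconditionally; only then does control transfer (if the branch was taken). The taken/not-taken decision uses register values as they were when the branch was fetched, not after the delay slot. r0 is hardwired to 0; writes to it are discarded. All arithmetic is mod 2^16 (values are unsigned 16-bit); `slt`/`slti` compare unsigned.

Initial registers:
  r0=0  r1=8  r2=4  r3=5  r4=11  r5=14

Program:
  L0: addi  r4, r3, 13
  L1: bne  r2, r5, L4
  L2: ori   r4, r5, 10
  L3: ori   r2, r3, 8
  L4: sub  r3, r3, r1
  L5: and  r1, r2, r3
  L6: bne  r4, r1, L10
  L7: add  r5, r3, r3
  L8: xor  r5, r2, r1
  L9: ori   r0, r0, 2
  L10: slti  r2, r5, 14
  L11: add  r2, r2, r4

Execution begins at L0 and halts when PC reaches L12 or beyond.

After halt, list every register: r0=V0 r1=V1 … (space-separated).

[0] addi  r4, r3, 13  →  {r0:0, r1:8, r2:4, r3:5, r4:18, r5:14}
[1] bne  r2, r5, L4  →  {r0:0, r1:8, r2:4, r3:5, r4:18, r5:14}  ⟨branch taken⟩
[2] ori   r4, r5, 10  →  {r0:0, r1:8, r2:4, r3:5, r4:14, r5:14}
[4] sub  r3, r3, r1  →  {r0:0, r1:8, r2:4, r3:65533, r4:14, r5:14}
[5] and  r1, r2, r3  →  {r0:0, r1:4, r2:4, r3:65533, r4:14, r5:14}
[6] bne  r4, r1, L10  →  {r0:0, r1:4, r2:4, r3:65533, r4:14, r5:14}  ⟨branch taken⟩
[7] add  r5, r3, r3  →  {r0:0, r1:4, r2:4, r3:65533, r4:14, r5:65530}
[10] slti  r2, r5, 14  →  {r0:0, r1:4, r2:0, r3:65533, r4:14, r5:65530}
[11] add  r2, r2, r4  →  {r0:0, r1:4, r2:14, r3:65533, r4:14, r5:65530}

r0=0 r1=4 r2=14 r3=65533 r4=14 r5=65530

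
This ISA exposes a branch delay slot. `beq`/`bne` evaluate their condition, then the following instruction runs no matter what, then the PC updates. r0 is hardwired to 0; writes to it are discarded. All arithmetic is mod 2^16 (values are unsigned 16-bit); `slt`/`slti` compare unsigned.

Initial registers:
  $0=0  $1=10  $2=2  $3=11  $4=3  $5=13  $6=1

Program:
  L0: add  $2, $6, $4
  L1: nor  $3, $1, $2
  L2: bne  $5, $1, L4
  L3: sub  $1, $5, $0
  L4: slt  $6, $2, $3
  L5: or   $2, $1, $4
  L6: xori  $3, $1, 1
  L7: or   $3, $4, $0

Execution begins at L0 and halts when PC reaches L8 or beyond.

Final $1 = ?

[0] add  $2, $6, $4  →  {$0:0, $1:10, $2:4, $3:11, $4:3, $5:13, $6:1}
[1] nor  $3, $1, $2  →  {$0:0, $1:10, $2:4, $3:65521, $4:3, $5:13, $6:1}
[2] bne  $5, $1, L4  →  {$0:0, $1:10, $2:4, $3:65521, $4:3, $5:13, $6:1}  ⟨branch taken⟩
[3] sub  $1, $5, $0  →  {$0:0, $1:13, $2:4, $3:65521, $4:3, $5:13, $6:1}
[4] slt  $6, $2, $3  →  {$0:0, $1:13, $2:4, $3:65521, $4:3, $5:13, $6:1}
[5] or   $2, $1, $4  →  {$0:0, $1:13, $2:15, $3:65521, $4:3, $5:13, $6:1}
[6] xori  $3, $1, 1  →  {$0:0, $1:13, $2:15, $3:12, $4:3, $5:13, $6:1}
[7] or   $3, $4, $0  →  {$0:0, $1:13, $2:15, $3:3, $4:3, $5:13, $6:1}

13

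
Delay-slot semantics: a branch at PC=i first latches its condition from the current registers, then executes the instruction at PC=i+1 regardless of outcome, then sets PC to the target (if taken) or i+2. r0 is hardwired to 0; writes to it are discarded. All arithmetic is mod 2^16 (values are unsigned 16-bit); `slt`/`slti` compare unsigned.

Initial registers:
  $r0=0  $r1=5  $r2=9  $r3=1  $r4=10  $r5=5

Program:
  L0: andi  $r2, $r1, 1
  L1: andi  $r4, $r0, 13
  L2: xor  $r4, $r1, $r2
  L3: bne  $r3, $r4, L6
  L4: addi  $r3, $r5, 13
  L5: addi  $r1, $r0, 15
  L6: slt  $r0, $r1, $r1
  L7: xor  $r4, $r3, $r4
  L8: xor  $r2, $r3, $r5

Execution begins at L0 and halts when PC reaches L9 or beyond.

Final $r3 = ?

[0] andi  $r2, $r1, 1  →  {$r0:0, $r1:5, $r2:1, $r3:1, $r4:10, $r5:5}
[1] andi  $r4, $r0, 13  →  {$r0:0, $r1:5, $r2:1, $r3:1, $r4:0, $r5:5}
[2] xor  $r4, $r1, $r2  →  {$r0:0, $r1:5, $r2:1, $r3:1, $r4:4, $r5:5}
[3] bne  $r3, $r4, L6  →  {$r0:0, $r1:5, $r2:1, $r3:1, $r4:4, $r5:5}  ⟨branch taken⟩
[4] addi  $r3, $r5, 13  →  {$r0:0, $r1:5, $r2:1, $r3:18, $r4:4, $r5:5}
[6] slt  $r0, $r1, $r1  →  {$r0:0, $r1:5, $r2:1, $r3:18, $r4:4, $r5:5}
[7] xor  $r4, $r3, $r4  →  {$r0:0, $r1:5, $r2:1, $r3:18, $r4:22, $r5:5}
[8] xor  $r2, $r3, $r5  →  {$r0:0, $r1:5, $r2:23, $r3:18, $r4:22, $r5:5}

18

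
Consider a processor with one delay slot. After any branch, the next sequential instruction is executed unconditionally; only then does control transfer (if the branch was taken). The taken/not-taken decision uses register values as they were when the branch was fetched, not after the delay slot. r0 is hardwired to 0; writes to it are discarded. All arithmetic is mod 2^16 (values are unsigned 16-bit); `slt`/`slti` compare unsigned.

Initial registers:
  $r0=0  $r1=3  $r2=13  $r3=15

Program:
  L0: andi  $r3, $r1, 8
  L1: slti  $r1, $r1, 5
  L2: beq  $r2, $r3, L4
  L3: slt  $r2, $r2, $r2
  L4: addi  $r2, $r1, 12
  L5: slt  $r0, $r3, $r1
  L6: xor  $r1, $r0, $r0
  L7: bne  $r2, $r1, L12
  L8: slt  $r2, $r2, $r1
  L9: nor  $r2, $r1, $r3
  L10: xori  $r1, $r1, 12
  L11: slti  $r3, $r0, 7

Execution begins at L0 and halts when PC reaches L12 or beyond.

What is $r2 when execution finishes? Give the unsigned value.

0

PC=0  andi  $r3, $r1, 8      | $r0=0 $r1=3 $r2=13 $r3=0
PC=1  slti  $r1, $r1, 5      | $r0=0 $r1=1 $r2=13 $r3=0
PC=2  beq  $r2, $r3, L4      | $r0=0 $r1=1 $r2=13 $r3=0  [not taken]
PC=3  slt  $r2, $r2, $r2     | $r0=0 $r1=1 $r2=0 $r3=0
PC=4  addi  $r2, $r1, 12     | $r0=0 $r1=1 $r2=13 $r3=0
PC=5  slt  $r0, $r3, $r1     | $r0=0 $r1=1 $r2=13 $r3=0
PC=6  xor  $r1, $r0, $r0     | $r0=0 $r1=0 $r2=13 $r3=0
PC=7  bne  $r2, $r1, L12     | $r0=0 $r1=0 $r2=13 $r3=0  [TAKEN]
PC=8  slt  $r2, $r2, $r1     | $r0=0 $r1=0 $r2=0 $r3=0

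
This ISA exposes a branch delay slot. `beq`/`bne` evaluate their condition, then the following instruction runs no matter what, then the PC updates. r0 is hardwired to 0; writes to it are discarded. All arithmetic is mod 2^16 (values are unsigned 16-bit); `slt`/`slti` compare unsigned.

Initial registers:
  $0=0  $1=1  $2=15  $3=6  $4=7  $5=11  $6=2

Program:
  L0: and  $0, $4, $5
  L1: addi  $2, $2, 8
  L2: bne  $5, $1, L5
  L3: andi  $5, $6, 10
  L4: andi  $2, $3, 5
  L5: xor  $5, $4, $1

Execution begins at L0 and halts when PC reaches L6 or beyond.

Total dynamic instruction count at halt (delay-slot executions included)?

5

[0] and  $0, $4, $5  →  {$0:0, $1:1, $2:15, $3:6, $4:7, $5:11, $6:2}
[1] addi  $2, $2, 8  →  {$0:0, $1:1, $2:23, $3:6, $4:7, $5:11, $6:2}
[2] bne  $5, $1, L5  →  {$0:0, $1:1, $2:23, $3:6, $4:7, $5:11, $6:2}  ⟨branch taken⟩
[3] andi  $5, $6, 10  →  {$0:0, $1:1, $2:23, $3:6, $4:7, $5:2, $6:2}
[5] xor  $5, $4, $1  →  {$0:0, $1:1, $2:23, $3:6, $4:7, $5:6, $6:2}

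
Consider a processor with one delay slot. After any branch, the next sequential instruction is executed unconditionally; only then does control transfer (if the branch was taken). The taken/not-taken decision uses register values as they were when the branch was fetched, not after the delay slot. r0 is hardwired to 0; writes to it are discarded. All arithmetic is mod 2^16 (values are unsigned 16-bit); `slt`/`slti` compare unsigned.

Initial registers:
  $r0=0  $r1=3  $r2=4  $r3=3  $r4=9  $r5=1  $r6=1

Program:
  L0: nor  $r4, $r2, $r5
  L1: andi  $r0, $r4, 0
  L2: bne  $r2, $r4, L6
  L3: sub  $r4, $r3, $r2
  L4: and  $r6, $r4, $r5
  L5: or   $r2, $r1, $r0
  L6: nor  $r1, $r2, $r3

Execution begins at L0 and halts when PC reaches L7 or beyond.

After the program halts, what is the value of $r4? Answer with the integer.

65535

#0 nor  $r4, $r2, $r5 ; 0/3/4/3/65530/1/1
#1 andi  $r0, $r4, 0 ; 0/3/4/3/65530/1/1
#2 bne  $r2, $r4, L6 ; 0/3/4/3/65530/1/1 ; →target
#3 sub  $r4, $r3, $r2 ; 0/3/4/3/65535/1/1
#6 nor  $r1, $r2, $r3 ; 0/65528/4/3/65535/1/1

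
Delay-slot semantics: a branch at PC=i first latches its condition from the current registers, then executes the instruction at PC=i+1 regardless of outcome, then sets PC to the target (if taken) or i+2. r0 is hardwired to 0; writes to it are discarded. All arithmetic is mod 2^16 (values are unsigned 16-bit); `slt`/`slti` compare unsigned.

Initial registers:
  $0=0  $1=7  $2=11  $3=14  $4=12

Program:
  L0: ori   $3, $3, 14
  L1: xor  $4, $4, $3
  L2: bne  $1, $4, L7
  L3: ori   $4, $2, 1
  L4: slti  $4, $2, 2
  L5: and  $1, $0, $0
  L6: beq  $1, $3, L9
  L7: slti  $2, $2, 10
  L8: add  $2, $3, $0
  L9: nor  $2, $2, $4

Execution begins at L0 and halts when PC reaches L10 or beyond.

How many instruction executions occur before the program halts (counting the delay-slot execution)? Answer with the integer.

7

PC=0  ori   $3, $3, 14       | $0=0 $1=7 $2=11 $3=14 $4=12
PC=1  xor  $4, $4, $3        | $0=0 $1=7 $2=11 $3=14 $4=2
PC=2  bne  $1, $4, L7        | $0=0 $1=7 $2=11 $3=14 $4=2  [TAKEN]
PC=3  ori   $4, $2, 1        | $0=0 $1=7 $2=11 $3=14 $4=11
PC=7  slti  $2, $2, 10       | $0=0 $1=7 $2=0 $3=14 $4=11
PC=8  add  $2, $3, $0        | $0=0 $1=7 $2=14 $3=14 $4=11
PC=9  nor  $2, $2, $4        | $0=0 $1=7 $2=65520 $3=14 $4=11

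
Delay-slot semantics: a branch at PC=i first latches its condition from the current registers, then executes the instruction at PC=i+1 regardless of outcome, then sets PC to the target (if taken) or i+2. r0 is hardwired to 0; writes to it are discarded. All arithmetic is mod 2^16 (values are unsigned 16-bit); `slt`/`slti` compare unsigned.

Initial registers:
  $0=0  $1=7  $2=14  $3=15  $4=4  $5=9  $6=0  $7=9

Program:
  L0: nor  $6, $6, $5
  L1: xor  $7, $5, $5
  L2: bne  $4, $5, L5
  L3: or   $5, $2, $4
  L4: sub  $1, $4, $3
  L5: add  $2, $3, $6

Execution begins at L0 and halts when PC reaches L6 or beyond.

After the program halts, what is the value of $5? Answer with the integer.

14

  step pc=0: nor  $6, $6, $5  regs=(0,7,14,15,4,9,65526,9)
  step pc=1: xor  $7, $5, $5  regs=(0,7,14,15,4,9,65526,0)
  step pc=2: bne  $4, $5, L5  cond=T  regs=(0,7,14,15,4,9,65526,0)
  step pc=3: or   $5, $2, $4  regs=(0,7,14,15,4,14,65526,0)
  step pc=5: add  $2, $3, $6  regs=(0,7,5,15,4,14,65526,0)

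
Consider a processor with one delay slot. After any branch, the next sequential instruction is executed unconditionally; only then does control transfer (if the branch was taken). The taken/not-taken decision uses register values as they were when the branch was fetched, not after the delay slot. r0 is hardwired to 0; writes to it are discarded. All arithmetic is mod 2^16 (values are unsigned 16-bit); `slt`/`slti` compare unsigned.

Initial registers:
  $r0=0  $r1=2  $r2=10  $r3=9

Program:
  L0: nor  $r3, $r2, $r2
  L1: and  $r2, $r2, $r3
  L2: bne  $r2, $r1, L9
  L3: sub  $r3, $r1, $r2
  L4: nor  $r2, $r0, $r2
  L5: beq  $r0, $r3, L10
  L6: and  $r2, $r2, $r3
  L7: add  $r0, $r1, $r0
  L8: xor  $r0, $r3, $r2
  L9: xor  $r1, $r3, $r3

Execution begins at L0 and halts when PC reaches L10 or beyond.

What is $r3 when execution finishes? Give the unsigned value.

2

  step pc=0: nor  $r3, $r2, $r2  regs=(0,2,10,65525)
  step pc=1: and  $r2, $r2, $r3  regs=(0,2,0,65525)
  step pc=2: bne  $r2, $r1, L9  cond=T  regs=(0,2,0,65525)
  step pc=3: sub  $r3, $r1, $r2  regs=(0,2,0,2)
  step pc=9: xor  $r1, $r3, $r3  regs=(0,0,0,2)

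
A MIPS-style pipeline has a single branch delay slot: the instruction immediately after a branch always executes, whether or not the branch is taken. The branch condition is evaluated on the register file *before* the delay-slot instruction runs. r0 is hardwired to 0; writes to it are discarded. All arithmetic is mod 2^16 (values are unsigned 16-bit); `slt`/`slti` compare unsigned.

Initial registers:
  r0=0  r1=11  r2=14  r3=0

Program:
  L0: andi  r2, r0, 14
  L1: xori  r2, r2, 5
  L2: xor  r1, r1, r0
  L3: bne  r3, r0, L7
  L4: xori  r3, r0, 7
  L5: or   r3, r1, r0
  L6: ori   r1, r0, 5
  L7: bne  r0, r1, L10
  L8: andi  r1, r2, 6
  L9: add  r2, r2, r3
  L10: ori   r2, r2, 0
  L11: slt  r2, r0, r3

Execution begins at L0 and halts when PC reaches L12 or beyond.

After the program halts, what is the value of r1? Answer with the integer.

4

  step pc=0: andi  r2, r0, 14  regs=(0,11,0,0)
  step pc=1: xori  r2, r2, 5  regs=(0,11,5,0)
  step pc=2: xor  r1, r1, r0  regs=(0,11,5,0)
  step pc=3: bne  r3, r0, L7  cond=F  regs=(0,11,5,0)
  step pc=4: xori  r3, r0, 7  regs=(0,11,5,7)
  step pc=5: or   r3, r1, r0  regs=(0,11,5,11)
  step pc=6: ori   r1, r0, 5  regs=(0,5,5,11)
  step pc=7: bne  r0, r1, L10  cond=T  regs=(0,5,5,11)
  step pc=8: andi  r1, r2, 6  regs=(0,4,5,11)
  step pc=10: ori   r2, r2, 0  regs=(0,4,5,11)
  step pc=11: slt  r2, r0, r3  regs=(0,4,1,11)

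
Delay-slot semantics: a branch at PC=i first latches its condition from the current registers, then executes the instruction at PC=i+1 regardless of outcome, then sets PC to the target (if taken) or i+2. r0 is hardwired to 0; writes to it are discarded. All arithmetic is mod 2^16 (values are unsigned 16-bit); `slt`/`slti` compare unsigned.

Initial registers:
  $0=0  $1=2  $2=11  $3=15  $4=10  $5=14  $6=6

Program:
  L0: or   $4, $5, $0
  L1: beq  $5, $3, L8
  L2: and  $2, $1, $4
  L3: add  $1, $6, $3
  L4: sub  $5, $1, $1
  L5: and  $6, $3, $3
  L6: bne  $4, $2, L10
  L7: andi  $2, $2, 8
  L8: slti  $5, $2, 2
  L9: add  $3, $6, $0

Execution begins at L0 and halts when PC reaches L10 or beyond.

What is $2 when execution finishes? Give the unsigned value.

0

PC=0  or   $4, $5, $0        | $0=0 $1=2 $2=11 $3=15 $4=14 $5=14 $6=6
PC=1  beq  $5, $3, L8        | $0=0 $1=2 $2=11 $3=15 $4=14 $5=14 $6=6  [not taken]
PC=2  and  $2, $1, $4        | $0=0 $1=2 $2=2 $3=15 $4=14 $5=14 $6=6
PC=3  add  $1, $6, $3        | $0=0 $1=21 $2=2 $3=15 $4=14 $5=14 $6=6
PC=4  sub  $5, $1, $1        | $0=0 $1=21 $2=2 $3=15 $4=14 $5=0 $6=6
PC=5  and  $6, $3, $3        | $0=0 $1=21 $2=2 $3=15 $4=14 $5=0 $6=15
PC=6  bne  $4, $2, L10       | $0=0 $1=21 $2=2 $3=15 $4=14 $5=0 $6=15  [TAKEN]
PC=7  andi  $2, $2, 8        | $0=0 $1=21 $2=0 $3=15 $4=14 $5=0 $6=15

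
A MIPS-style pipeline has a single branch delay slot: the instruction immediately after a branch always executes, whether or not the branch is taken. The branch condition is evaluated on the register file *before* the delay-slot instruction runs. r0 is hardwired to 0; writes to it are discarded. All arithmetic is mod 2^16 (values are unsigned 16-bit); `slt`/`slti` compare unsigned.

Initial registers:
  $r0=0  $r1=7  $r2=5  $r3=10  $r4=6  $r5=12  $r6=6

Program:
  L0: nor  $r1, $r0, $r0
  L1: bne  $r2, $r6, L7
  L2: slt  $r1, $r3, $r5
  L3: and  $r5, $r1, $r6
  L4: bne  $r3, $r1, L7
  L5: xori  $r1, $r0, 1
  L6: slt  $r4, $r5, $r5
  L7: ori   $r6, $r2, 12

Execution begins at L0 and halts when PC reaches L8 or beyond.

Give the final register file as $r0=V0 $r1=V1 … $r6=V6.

$r0=0 $r1=1 $r2=5 $r3=10 $r4=6 $r5=12 $r6=13

[0] nor  $r1, $r0, $r0  →  {$r0:0, $r1:65535, $r2:5, $r3:10, $r4:6, $r5:12, $r6:6}
[1] bne  $r2, $r6, L7  →  {$r0:0, $r1:65535, $r2:5, $r3:10, $r4:6, $r5:12, $r6:6}  ⟨branch taken⟩
[2] slt  $r1, $r3, $r5  →  {$r0:0, $r1:1, $r2:5, $r3:10, $r4:6, $r5:12, $r6:6}
[7] ori   $r6, $r2, 12  →  {$r0:0, $r1:1, $r2:5, $r3:10, $r4:6, $r5:12, $r6:13}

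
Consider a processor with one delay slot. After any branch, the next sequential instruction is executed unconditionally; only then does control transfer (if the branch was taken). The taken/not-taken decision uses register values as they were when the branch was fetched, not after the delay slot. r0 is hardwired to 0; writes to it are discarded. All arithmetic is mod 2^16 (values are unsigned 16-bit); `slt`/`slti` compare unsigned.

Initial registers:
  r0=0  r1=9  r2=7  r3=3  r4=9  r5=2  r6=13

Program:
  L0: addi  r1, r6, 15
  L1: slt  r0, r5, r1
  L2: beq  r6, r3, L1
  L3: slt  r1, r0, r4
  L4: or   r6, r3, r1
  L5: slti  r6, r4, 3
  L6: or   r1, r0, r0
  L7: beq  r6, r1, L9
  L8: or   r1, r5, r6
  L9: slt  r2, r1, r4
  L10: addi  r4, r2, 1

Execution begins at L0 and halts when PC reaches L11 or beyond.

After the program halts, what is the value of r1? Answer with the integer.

PC=0  addi  r1, r6, 15       | r0=0 r1=28 r2=7 r3=3 r4=9 r5=2 r6=13
PC=1  slt  r0, r5, r1        | r0=0 r1=28 r2=7 r3=3 r4=9 r5=2 r6=13
PC=2  beq  r6, r3, L1        | r0=0 r1=28 r2=7 r3=3 r4=9 r5=2 r6=13  [not taken]
PC=3  slt  r1, r0, r4        | r0=0 r1=1 r2=7 r3=3 r4=9 r5=2 r6=13
PC=4  or   r6, r3, r1        | r0=0 r1=1 r2=7 r3=3 r4=9 r5=2 r6=3
PC=5  slti  r6, r4, 3        | r0=0 r1=1 r2=7 r3=3 r4=9 r5=2 r6=0
PC=6  or   r1, r0, r0        | r0=0 r1=0 r2=7 r3=3 r4=9 r5=2 r6=0
PC=7  beq  r6, r1, L9        | r0=0 r1=0 r2=7 r3=3 r4=9 r5=2 r6=0  [TAKEN]
PC=8  or   r1, r5, r6        | r0=0 r1=2 r2=7 r3=3 r4=9 r5=2 r6=0
PC=9  slt  r2, r1, r4        | r0=0 r1=2 r2=1 r3=3 r4=9 r5=2 r6=0
PC=10 addi  r4, r2, 1        | r0=0 r1=2 r2=1 r3=3 r4=2 r5=2 r6=0

2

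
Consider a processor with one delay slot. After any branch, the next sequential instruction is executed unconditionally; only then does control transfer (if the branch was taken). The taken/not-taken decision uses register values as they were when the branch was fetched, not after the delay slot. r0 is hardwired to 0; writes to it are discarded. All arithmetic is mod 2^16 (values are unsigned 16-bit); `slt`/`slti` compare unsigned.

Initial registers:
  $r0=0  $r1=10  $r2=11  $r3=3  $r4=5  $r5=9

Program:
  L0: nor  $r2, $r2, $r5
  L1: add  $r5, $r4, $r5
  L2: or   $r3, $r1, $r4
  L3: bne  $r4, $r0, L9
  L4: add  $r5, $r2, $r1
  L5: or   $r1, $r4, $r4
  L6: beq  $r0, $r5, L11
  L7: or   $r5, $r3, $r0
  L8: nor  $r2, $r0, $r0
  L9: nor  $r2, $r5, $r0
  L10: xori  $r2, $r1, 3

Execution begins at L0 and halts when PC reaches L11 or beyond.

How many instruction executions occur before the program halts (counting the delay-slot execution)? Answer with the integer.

#0 nor  $r2, $r2, $r5 ; 0/10/65524/3/5/9
#1 add  $r5, $r4, $r5 ; 0/10/65524/3/5/14
#2 or   $r3, $r1, $r4 ; 0/10/65524/15/5/14
#3 bne  $r4, $r0, L9 ; 0/10/65524/15/5/14 ; →target
#4 add  $r5, $r2, $r1 ; 0/10/65524/15/5/65534
#9 nor  $r2, $r5, $r0 ; 0/10/1/15/5/65534
#10 xori  $r2, $r1, 3 ; 0/10/9/15/5/65534

7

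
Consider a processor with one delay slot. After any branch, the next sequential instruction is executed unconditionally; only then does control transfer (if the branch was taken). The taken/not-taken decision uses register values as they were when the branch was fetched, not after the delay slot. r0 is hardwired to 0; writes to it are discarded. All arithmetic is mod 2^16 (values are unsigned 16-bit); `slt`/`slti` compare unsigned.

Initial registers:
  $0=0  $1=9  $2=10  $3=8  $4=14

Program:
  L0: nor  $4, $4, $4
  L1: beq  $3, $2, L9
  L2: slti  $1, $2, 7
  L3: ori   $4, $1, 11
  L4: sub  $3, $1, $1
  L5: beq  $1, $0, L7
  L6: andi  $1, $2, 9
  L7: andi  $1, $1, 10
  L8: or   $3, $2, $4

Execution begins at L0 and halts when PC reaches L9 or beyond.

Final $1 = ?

  step pc=0: nor  $4, $4, $4  regs=(0,9,10,8,65521)
  step pc=1: beq  $3, $2, L9  cond=F  regs=(0,9,10,8,65521)
  step pc=2: slti  $1, $2, 7  regs=(0,0,10,8,65521)
  step pc=3: ori   $4, $1, 11  regs=(0,0,10,8,11)
  step pc=4: sub  $3, $1, $1  regs=(0,0,10,0,11)
  step pc=5: beq  $1, $0, L7  cond=T  regs=(0,0,10,0,11)
  step pc=6: andi  $1, $2, 9  regs=(0,8,10,0,11)
  step pc=7: andi  $1, $1, 10  regs=(0,8,10,0,11)
  step pc=8: or   $3, $2, $4  regs=(0,8,10,11,11)

8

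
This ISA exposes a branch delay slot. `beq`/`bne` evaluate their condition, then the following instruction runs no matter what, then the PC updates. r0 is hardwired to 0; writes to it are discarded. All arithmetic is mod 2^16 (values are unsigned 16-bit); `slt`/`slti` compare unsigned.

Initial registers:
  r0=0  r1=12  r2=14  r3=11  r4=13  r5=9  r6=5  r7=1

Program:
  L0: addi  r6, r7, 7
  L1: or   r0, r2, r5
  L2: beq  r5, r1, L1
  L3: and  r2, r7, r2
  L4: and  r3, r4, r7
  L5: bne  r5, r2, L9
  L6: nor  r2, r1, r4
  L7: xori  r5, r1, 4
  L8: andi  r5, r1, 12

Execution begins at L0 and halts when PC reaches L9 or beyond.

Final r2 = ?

65522

#0 addi  r6, r7, 7 ; 0/12/14/11/13/9/8/1
#1 or   r0, r2, r5 ; 0/12/14/11/13/9/8/1
#2 beq  r5, r1, L1 ; 0/12/14/11/13/9/8/1 ; →fallthru
#3 and  r2, r7, r2 ; 0/12/0/11/13/9/8/1
#4 and  r3, r4, r7 ; 0/12/0/1/13/9/8/1
#5 bne  r5, r2, L9 ; 0/12/0/1/13/9/8/1 ; →target
#6 nor  r2, r1, r4 ; 0/12/65522/1/13/9/8/1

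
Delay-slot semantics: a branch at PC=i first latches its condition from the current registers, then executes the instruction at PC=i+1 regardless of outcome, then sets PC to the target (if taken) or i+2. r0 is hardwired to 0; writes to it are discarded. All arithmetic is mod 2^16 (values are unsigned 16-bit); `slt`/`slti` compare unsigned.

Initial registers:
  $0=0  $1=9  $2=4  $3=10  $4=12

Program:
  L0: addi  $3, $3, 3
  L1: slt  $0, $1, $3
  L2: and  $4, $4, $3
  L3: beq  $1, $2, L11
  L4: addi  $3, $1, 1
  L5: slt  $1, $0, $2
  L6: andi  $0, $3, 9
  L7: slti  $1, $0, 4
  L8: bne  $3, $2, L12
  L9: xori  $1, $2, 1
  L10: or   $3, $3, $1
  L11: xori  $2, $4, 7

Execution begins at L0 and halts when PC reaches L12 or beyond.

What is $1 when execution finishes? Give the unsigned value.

  step pc=0: addi  $3, $3, 3  regs=(0,9,4,13,12)
  step pc=1: slt  $0, $1, $3  regs=(0,9,4,13,12)
  step pc=2: and  $4, $4, $3  regs=(0,9,4,13,12)
  step pc=3: beq  $1, $2, L11  cond=F  regs=(0,9,4,13,12)
  step pc=4: addi  $3, $1, 1  regs=(0,9,4,10,12)
  step pc=5: slt  $1, $0, $2  regs=(0,1,4,10,12)
  step pc=6: andi  $0, $3, 9  regs=(0,1,4,10,12)
  step pc=7: slti  $1, $0, 4  regs=(0,1,4,10,12)
  step pc=8: bne  $3, $2, L12  cond=T  regs=(0,1,4,10,12)
  step pc=9: xori  $1, $2, 1  regs=(0,5,4,10,12)

5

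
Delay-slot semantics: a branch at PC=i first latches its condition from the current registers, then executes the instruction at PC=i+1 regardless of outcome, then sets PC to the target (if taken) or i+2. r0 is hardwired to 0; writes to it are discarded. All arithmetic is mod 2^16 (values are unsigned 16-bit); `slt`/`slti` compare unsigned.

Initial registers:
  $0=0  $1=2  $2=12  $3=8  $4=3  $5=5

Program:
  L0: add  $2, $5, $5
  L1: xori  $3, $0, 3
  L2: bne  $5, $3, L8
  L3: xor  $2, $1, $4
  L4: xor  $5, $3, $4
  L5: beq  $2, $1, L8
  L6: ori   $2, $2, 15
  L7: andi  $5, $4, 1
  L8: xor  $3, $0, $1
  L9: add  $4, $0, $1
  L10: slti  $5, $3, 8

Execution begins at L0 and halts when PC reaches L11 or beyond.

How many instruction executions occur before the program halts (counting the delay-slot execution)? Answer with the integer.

PC=0  add  $2, $5, $5        | $0=0 $1=2 $2=10 $3=8 $4=3 $5=5
PC=1  xori  $3, $0, 3        | $0=0 $1=2 $2=10 $3=3 $4=3 $5=5
PC=2  bne  $5, $3, L8        | $0=0 $1=2 $2=10 $3=3 $4=3 $5=5  [TAKEN]
PC=3  xor  $2, $1, $4        | $0=0 $1=2 $2=1 $3=3 $4=3 $5=5
PC=8  xor  $3, $0, $1        | $0=0 $1=2 $2=1 $3=2 $4=3 $5=5
PC=9  add  $4, $0, $1        | $0=0 $1=2 $2=1 $3=2 $4=2 $5=5
PC=10 slti  $5, $3, 8        | $0=0 $1=2 $2=1 $3=2 $4=2 $5=1

7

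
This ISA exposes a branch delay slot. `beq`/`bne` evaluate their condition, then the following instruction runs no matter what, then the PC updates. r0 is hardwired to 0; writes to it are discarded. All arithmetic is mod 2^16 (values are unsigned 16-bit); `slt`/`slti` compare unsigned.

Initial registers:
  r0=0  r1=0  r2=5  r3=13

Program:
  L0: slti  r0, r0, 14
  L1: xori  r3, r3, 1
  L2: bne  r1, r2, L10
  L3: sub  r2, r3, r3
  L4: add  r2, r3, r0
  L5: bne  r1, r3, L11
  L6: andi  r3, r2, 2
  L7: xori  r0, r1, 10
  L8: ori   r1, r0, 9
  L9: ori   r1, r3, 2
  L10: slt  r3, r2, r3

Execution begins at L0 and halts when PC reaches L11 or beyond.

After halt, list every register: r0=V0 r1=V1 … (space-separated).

PC=0  slti  r0, r0, 14       | r0=0 r1=0 r2=5 r3=13
PC=1  xori  r3, r3, 1        | r0=0 r1=0 r2=5 r3=12
PC=2  bne  r1, r2, L10       | r0=0 r1=0 r2=5 r3=12  [TAKEN]
PC=3  sub  r2, r3, r3        | r0=0 r1=0 r2=0 r3=12
PC=10 slt  r3, r2, r3        | r0=0 r1=0 r2=0 r3=1

r0=0 r1=0 r2=0 r3=1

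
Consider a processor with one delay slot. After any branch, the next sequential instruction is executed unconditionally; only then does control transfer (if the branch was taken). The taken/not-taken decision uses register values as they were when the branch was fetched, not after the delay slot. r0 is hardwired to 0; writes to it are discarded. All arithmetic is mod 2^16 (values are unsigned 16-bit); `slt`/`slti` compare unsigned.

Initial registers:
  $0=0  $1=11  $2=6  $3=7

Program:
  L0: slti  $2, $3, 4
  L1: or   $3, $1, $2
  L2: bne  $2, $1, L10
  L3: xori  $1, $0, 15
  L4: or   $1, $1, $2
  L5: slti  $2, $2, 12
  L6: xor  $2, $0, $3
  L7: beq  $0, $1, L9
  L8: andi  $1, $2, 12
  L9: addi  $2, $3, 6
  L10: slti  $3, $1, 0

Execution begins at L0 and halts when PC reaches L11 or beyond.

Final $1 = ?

15

  step pc=0: slti  $2, $3, 4  regs=(0,11,0,7)
  step pc=1: or   $3, $1, $2  regs=(0,11,0,11)
  step pc=2: bne  $2, $1, L10  cond=T  regs=(0,11,0,11)
  step pc=3: xori  $1, $0, 15  regs=(0,15,0,11)
  step pc=10: slti  $3, $1, 0  regs=(0,15,0,0)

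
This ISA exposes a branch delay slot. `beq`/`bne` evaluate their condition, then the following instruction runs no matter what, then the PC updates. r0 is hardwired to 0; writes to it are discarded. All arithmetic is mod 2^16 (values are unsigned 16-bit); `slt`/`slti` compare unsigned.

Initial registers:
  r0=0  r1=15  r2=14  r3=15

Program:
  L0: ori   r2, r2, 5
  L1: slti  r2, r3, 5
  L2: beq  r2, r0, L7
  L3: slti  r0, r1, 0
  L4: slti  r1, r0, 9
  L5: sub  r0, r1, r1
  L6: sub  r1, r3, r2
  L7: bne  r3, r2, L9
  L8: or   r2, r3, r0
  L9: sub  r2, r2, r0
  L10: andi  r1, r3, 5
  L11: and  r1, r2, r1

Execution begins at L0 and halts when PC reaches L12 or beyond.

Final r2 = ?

PC=0  ori   r2, r2, 5        | r0=0 r1=15 r2=15 r3=15
PC=1  slti  r2, r3, 5        | r0=0 r1=15 r2=0 r3=15
PC=2  beq  r2, r0, L7        | r0=0 r1=15 r2=0 r3=15  [TAKEN]
PC=3  slti  r0, r1, 0        | r0=0 r1=15 r2=0 r3=15
PC=7  bne  r3, r2, L9        | r0=0 r1=15 r2=0 r3=15  [TAKEN]
PC=8  or   r2, r3, r0        | r0=0 r1=15 r2=15 r3=15
PC=9  sub  r2, r2, r0        | r0=0 r1=15 r2=15 r3=15
PC=10 andi  r1, r3, 5        | r0=0 r1=5 r2=15 r3=15
PC=11 and  r1, r2, r1        | r0=0 r1=5 r2=15 r3=15

15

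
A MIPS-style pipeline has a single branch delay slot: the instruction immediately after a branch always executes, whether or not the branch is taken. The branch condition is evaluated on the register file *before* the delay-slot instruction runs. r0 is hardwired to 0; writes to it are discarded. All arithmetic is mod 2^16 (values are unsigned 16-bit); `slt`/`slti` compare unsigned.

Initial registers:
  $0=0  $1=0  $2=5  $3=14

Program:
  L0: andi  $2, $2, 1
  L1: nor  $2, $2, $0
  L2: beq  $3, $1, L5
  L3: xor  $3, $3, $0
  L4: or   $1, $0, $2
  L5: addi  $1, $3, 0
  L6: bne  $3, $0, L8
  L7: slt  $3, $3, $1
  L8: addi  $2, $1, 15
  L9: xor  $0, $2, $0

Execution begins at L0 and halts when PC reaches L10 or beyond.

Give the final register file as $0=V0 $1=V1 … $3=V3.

$0=0 $1=14 $2=29 $3=0

[0] andi  $2, $2, 1  →  {$0:0, $1:0, $2:1, $3:14}
[1] nor  $2, $2, $0  →  {$0:0, $1:0, $2:65534, $3:14}
[2] beq  $3, $1, L5  →  {$0:0, $1:0, $2:65534, $3:14}  ⟨branch fallthrough⟩
[3] xor  $3, $3, $0  →  {$0:0, $1:0, $2:65534, $3:14}
[4] or   $1, $0, $2  →  {$0:0, $1:65534, $2:65534, $3:14}
[5] addi  $1, $3, 0  →  {$0:0, $1:14, $2:65534, $3:14}
[6] bne  $3, $0, L8  →  {$0:0, $1:14, $2:65534, $3:14}  ⟨branch taken⟩
[7] slt  $3, $3, $1  →  {$0:0, $1:14, $2:65534, $3:0}
[8] addi  $2, $1, 15  →  {$0:0, $1:14, $2:29, $3:0}
[9] xor  $0, $2, $0  →  {$0:0, $1:14, $2:29, $3:0}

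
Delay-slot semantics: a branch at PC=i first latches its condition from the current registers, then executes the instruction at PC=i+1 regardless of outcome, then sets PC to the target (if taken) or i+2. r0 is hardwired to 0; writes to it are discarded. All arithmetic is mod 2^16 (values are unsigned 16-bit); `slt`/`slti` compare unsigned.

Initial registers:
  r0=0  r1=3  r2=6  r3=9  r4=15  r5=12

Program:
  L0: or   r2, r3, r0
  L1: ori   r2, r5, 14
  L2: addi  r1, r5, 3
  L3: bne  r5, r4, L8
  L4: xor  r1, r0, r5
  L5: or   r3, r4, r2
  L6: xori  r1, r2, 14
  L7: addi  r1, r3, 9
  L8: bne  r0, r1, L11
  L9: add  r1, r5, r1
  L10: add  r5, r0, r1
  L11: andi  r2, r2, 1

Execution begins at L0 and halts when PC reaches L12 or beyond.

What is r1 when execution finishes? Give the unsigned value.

24

[0] or   r2, r3, r0  →  {r0:0, r1:3, r2:9, r3:9, r4:15, r5:12}
[1] ori   r2, r5, 14  →  {r0:0, r1:3, r2:14, r3:9, r4:15, r5:12}
[2] addi  r1, r5, 3  →  {r0:0, r1:15, r2:14, r3:9, r4:15, r5:12}
[3] bne  r5, r4, L8  →  {r0:0, r1:15, r2:14, r3:9, r4:15, r5:12}  ⟨branch taken⟩
[4] xor  r1, r0, r5  →  {r0:0, r1:12, r2:14, r3:9, r4:15, r5:12}
[8] bne  r0, r1, L11  →  {r0:0, r1:12, r2:14, r3:9, r4:15, r5:12}  ⟨branch taken⟩
[9] add  r1, r5, r1  →  {r0:0, r1:24, r2:14, r3:9, r4:15, r5:12}
[11] andi  r2, r2, 1  →  {r0:0, r1:24, r2:0, r3:9, r4:15, r5:12}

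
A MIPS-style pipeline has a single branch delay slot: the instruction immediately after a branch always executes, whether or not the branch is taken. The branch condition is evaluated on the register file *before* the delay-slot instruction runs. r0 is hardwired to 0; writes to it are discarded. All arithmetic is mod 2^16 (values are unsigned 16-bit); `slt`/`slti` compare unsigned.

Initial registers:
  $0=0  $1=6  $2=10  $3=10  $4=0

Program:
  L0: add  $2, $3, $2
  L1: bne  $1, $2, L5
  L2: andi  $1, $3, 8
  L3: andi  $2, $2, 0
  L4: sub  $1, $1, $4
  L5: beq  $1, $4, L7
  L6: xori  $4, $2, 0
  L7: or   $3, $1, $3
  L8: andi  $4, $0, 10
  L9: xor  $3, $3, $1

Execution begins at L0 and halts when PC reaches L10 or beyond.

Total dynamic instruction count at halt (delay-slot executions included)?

8

[0] add  $2, $3, $2  →  {$0:0, $1:6, $2:20, $3:10, $4:0}
[1] bne  $1, $2, L5  →  {$0:0, $1:6, $2:20, $3:10, $4:0}  ⟨branch taken⟩
[2] andi  $1, $3, 8  →  {$0:0, $1:8, $2:20, $3:10, $4:0}
[5] beq  $1, $4, L7  →  {$0:0, $1:8, $2:20, $3:10, $4:0}  ⟨branch fallthrough⟩
[6] xori  $4, $2, 0  →  {$0:0, $1:8, $2:20, $3:10, $4:20}
[7] or   $3, $1, $3  →  {$0:0, $1:8, $2:20, $3:10, $4:20}
[8] andi  $4, $0, 10  →  {$0:0, $1:8, $2:20, $3:10, $4:0}
[9] xor  $3, $3, $1  →  {$0:0, $1:8, $2:20, $3:2, $4:0}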